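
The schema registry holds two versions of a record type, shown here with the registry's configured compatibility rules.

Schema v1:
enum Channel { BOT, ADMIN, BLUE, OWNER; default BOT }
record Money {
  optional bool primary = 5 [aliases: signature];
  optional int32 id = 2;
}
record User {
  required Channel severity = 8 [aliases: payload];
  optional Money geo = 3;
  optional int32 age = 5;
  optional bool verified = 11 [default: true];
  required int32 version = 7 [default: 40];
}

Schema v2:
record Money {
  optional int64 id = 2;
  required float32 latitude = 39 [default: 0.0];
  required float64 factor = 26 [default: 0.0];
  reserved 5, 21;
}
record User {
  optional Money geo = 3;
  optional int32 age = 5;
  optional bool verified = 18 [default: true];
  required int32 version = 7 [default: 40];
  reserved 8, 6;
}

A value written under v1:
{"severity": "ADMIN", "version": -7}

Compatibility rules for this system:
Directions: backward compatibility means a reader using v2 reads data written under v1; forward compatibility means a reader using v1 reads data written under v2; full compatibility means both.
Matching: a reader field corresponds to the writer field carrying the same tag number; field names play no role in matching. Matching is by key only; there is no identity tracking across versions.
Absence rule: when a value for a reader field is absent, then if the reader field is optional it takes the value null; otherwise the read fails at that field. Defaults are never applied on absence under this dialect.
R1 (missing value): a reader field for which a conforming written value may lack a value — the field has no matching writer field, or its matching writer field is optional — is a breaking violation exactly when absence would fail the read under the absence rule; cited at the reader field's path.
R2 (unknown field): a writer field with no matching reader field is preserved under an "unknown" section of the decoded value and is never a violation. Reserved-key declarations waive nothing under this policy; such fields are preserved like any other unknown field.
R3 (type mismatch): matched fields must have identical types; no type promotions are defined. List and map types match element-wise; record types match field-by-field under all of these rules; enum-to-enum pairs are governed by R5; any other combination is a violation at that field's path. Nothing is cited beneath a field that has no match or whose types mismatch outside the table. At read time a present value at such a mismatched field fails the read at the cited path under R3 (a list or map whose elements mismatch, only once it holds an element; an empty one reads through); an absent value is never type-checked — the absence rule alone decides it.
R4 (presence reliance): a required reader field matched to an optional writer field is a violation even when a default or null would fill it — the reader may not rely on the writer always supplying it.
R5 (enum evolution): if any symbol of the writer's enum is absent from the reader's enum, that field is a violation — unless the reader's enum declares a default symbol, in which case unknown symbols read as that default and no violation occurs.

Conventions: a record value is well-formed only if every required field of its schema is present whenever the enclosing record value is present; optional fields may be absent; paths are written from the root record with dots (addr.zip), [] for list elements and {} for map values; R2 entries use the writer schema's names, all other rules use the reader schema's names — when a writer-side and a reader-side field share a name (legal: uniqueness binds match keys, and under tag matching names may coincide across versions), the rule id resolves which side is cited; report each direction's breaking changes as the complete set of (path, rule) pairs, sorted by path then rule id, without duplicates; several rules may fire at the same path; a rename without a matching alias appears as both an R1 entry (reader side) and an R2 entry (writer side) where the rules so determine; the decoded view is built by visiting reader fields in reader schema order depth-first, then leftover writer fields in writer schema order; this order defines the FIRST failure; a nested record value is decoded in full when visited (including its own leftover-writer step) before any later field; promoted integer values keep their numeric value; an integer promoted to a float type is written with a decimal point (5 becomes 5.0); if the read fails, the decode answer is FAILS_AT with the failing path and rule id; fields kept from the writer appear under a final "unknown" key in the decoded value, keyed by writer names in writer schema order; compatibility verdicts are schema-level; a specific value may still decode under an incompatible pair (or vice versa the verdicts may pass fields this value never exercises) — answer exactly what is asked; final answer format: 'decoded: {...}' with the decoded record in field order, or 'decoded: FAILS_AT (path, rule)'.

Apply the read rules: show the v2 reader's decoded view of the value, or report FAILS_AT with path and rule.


decoded: {"geo": null, "age": null, "verified": null, "version": -7, "unknown": {"severity": "ADMIN"}}

arrows below run writer -> reader for User
decode walk for User under reader schema v2:
  geo := null (absent, optional -> null)
  age := null (absent, optional -> null)
  verified := null (absent, optional -> null)
  version := -7
  writer severity: kept under "unknown"
  => decoded: {"geo": null, "age": null, "verified": null, "version": -7, "unknown": {"severity": "ADMIN"}}
checking off the User differences that do not matter here:
  removed field primary from record Money (its key 5 joins the reserved list) -> fires no rule on User under this dialect and leaves the result unchanged
  added field factor to record Money: required float64, tag 26, default 0.0 (in v2 it sits last) -> a verdict-level change on User — the shown value reads the same
  field id in record Money: type int32 changed to int64 -> a verdict-level change on User — the shown value reads the same
  added field latitude to record Money: required float32, tag 39, default 0.0 (in v2 it sits last) -> a verdict-level change on User — the shown value reads the same
  field verified in record User: tag 11 changed to 18 -> fires no rule on User under this dialect and leaves the result unchanged


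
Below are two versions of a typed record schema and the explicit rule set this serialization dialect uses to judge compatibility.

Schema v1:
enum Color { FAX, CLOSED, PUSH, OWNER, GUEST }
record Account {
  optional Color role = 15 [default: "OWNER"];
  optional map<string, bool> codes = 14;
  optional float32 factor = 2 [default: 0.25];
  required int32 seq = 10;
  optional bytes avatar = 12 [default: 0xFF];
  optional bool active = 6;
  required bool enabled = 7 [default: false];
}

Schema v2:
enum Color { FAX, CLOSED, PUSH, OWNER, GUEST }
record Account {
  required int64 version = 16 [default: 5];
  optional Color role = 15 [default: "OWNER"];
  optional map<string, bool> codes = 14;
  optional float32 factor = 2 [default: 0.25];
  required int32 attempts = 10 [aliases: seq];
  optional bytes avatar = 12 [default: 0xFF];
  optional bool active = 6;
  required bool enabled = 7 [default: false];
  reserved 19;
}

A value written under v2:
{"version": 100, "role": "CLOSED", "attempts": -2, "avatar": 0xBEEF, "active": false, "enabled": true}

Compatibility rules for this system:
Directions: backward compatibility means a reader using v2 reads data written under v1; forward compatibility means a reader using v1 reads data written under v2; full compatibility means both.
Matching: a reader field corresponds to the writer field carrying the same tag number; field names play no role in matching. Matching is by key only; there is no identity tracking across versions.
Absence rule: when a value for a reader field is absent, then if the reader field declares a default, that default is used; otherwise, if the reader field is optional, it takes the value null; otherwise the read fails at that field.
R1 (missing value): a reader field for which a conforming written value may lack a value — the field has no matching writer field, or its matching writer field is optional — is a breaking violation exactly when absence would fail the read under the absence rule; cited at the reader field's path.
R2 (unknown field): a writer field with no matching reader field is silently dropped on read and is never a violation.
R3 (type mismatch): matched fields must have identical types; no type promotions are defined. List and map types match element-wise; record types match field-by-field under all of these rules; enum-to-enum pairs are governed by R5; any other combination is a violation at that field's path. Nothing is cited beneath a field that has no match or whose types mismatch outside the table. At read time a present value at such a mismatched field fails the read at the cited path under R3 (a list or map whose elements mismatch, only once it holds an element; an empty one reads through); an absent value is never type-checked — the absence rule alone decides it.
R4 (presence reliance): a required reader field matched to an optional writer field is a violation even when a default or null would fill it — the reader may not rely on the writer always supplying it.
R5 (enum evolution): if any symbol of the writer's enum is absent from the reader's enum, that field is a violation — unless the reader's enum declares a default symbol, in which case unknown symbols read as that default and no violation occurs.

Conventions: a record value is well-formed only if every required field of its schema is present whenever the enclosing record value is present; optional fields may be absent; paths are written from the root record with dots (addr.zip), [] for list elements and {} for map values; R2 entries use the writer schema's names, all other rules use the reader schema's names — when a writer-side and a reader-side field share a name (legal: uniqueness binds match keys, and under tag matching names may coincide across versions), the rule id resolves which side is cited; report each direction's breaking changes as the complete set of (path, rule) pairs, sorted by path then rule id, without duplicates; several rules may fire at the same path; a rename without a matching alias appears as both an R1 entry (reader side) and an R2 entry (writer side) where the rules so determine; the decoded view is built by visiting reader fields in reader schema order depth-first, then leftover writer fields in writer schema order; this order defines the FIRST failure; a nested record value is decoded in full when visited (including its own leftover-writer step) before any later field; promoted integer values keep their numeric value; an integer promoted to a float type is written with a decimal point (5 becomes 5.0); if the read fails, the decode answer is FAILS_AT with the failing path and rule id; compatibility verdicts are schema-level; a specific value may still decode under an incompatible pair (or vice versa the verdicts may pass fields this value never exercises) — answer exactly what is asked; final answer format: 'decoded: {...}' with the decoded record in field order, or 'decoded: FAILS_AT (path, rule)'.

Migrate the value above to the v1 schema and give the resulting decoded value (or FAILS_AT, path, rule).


decoded: {"role": "CLOSED", "codes": null, "factor": 0.25, "seq": -2, "avatar": 0xBEEF, "active": false, "enabled": true}

the writer's type comes first in each Account pair
decode walk for Account under reader schema v1:
  role := "CLOSED"
  codes := null (absent, optional -> null)
  factor := 0.25 (absent -> default)
  seq := -2 (from writer attempts)
  avatar := 0xBEEF
  active := false
  enabled := true
  writer version: unknown -> dropped
  => decoded: {"role": "CLOSED", "codes": null, "factor": 0.25, "seq": -2, "avatar": 0xBEEF, "active": false, "enabled": true}
diffs on Account not affecting the asked answer:
  added field version to record Account: required int64, tag 16, default 5 (in v2 it sits immediately before role) -> fires no rule on Account under this dialect and leaves the result unchanged
  renamed field seq to attempts in record Account (alias seq declared on the renamed field) -> fires no rule on Account under this dialect and leaves the result unchanged


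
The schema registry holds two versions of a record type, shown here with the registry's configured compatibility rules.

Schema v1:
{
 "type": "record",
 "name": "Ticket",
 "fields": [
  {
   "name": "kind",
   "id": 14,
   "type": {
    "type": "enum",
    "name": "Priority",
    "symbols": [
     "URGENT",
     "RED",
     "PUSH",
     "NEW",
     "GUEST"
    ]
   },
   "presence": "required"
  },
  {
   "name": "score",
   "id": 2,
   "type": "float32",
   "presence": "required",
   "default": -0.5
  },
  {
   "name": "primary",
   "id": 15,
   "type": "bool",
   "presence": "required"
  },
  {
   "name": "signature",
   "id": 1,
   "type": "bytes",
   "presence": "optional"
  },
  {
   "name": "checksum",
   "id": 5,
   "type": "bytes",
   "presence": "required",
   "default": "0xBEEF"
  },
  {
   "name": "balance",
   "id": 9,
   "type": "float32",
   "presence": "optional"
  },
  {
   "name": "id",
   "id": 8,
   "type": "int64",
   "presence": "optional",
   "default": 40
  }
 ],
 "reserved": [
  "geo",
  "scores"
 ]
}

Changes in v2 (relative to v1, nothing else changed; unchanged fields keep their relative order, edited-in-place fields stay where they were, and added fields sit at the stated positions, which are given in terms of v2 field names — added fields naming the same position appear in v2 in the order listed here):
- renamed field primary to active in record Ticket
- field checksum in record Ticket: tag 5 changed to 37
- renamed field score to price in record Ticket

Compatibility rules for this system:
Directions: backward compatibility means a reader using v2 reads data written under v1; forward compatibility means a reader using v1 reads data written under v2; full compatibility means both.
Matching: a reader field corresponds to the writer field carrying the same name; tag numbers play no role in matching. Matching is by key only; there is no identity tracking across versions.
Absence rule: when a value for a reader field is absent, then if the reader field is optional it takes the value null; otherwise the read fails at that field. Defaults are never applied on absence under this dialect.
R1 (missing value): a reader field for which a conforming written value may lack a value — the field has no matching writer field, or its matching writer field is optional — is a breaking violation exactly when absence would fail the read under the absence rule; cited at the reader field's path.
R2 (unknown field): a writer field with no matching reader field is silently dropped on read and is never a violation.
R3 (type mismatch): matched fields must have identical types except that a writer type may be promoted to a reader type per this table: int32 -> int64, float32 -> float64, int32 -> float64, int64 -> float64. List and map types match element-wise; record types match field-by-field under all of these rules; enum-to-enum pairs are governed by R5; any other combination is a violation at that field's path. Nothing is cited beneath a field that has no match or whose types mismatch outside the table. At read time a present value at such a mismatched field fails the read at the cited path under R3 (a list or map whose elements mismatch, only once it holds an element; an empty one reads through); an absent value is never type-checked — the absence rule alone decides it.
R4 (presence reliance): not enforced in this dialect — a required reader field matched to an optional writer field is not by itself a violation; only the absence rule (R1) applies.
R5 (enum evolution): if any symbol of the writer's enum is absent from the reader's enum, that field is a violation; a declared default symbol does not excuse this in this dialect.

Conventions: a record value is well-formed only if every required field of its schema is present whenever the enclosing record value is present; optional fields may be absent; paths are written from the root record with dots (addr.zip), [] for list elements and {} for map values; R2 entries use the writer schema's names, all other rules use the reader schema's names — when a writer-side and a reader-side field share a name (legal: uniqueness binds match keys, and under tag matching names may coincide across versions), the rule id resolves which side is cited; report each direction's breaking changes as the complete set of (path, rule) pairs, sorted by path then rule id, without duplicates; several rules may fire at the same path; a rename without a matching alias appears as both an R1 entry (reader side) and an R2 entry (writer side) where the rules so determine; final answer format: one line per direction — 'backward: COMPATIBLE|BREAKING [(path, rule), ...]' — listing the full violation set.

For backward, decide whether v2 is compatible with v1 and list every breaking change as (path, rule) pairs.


backward: BREAKING [(active, R1), (price, R1)]

each type pair in Ticket: writer, then reader
backward pass over Ticket, reader schema v2, writer schema v1:
  kind <- kind (Priority -> Priority, writer required)
  price: no writer-side match
  active: no writer-side match
  signature <- signature (bytes -> bytes, writer optional)
  checksum <- checksum (bytes -> bytes, writer required)
  balance <- balance (float32 -> float32, writer optional)
  id <- id (int64 -> int64, writer optional)
  leftover writer field: score
  leftover writer field: primary
  R1 fires at active
  R1 fires at price
  => backward verdict for Ticket: BREAKING, 2 violation(s)
checking off the Ticket differences that do not matter here:
  field checksum in record Ticket: tag 5 changed to 37 -> fires no rule on Ticket, leaving the asked answer as it is


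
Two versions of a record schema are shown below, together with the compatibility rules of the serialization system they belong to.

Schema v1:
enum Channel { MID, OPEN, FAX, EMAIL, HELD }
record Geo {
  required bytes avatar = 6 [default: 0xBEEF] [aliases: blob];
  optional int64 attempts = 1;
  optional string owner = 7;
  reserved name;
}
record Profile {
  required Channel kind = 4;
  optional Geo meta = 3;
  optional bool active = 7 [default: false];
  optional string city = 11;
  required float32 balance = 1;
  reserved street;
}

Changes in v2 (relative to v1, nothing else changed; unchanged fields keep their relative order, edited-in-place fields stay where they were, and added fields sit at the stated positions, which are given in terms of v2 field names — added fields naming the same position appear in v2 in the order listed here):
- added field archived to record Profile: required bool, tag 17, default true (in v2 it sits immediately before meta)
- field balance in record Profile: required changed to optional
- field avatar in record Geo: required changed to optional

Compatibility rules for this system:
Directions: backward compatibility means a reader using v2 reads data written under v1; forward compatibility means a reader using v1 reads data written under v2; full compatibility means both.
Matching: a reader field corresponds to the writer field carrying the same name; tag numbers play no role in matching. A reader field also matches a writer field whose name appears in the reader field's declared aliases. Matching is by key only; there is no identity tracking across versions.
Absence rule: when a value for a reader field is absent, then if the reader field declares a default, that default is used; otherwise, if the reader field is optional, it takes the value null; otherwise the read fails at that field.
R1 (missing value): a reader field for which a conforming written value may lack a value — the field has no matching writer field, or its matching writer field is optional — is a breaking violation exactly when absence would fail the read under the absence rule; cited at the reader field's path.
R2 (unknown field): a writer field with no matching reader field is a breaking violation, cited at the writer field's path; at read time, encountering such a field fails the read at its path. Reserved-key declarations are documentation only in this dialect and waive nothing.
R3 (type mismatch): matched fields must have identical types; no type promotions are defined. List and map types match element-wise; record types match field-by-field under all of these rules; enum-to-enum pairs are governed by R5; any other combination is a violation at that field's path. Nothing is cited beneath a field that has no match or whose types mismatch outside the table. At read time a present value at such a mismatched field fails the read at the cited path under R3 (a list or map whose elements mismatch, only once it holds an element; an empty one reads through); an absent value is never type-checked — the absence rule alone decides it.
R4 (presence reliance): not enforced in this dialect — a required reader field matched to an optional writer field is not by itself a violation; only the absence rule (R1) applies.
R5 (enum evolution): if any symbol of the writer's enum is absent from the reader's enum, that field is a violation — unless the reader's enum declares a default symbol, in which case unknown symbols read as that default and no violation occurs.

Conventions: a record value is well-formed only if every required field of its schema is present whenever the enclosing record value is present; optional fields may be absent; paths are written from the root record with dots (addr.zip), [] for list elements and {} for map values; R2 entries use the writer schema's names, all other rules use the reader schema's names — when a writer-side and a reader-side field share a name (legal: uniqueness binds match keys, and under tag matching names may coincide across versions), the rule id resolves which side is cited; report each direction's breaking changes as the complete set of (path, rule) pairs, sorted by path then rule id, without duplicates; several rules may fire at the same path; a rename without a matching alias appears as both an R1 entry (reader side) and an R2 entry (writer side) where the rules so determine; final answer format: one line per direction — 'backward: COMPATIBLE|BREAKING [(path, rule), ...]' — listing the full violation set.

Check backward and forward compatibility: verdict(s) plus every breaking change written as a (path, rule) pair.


backward: COMPATIBLE []; forward: BREAKING [(archived, R2), (balance, R1)]

the writer's type comes first in each Profile pair
checking backward for Profile: reader v2 against writer v1:
  writer required, Channel -> Channel: reader kind maps from writer kind
  no writer field matches reader archived
  writer optional, Geo -> Geo: reader meta maps from writer meta
  writer optional, bool -> bool: reader active maps from writer active
  writer optional, string -> string: reader city maps from writer city
  writer required, float32 -> float32: reader balance maps from writer balance
  writer required, bytes -> bytes: reader meta.avatar maps from writer meta.avatar
  writer optional, int64 -> int64: reader meta.attempts maps from writer meta.attempts
  writer optional, string -> string: reader meta.owner maps from writer meta.owner
  nothing fires on Profile: backward is COMPATIBLE
checking forward for Profile: reader v1 against writer v2:
  writer required, Channel -> Channel: reader kind maps from writer kind
  writer optional, Geo -> Geo: reader meta maps from writer meta
  writer optional, bool -> bool: reader active maps from writer active
  writer optional, string -> string: reader city maps from writer city
  writer optional, float32 -> float32: reader balance maps from writer balance
  archived (writer side), unknown to reader
  writer optional, bytes -> bytes: reader meta.avatar maps from writer meta.avatar
  writer optional, int64 -> int64: reader meta.attempts maps from writer meta.attempts
  writer optional, string -> string: reader meta.owner maps from writer meta.owner
  R2 fires at archived
  R1 fires at balance
  => forward: BREAKING (2)


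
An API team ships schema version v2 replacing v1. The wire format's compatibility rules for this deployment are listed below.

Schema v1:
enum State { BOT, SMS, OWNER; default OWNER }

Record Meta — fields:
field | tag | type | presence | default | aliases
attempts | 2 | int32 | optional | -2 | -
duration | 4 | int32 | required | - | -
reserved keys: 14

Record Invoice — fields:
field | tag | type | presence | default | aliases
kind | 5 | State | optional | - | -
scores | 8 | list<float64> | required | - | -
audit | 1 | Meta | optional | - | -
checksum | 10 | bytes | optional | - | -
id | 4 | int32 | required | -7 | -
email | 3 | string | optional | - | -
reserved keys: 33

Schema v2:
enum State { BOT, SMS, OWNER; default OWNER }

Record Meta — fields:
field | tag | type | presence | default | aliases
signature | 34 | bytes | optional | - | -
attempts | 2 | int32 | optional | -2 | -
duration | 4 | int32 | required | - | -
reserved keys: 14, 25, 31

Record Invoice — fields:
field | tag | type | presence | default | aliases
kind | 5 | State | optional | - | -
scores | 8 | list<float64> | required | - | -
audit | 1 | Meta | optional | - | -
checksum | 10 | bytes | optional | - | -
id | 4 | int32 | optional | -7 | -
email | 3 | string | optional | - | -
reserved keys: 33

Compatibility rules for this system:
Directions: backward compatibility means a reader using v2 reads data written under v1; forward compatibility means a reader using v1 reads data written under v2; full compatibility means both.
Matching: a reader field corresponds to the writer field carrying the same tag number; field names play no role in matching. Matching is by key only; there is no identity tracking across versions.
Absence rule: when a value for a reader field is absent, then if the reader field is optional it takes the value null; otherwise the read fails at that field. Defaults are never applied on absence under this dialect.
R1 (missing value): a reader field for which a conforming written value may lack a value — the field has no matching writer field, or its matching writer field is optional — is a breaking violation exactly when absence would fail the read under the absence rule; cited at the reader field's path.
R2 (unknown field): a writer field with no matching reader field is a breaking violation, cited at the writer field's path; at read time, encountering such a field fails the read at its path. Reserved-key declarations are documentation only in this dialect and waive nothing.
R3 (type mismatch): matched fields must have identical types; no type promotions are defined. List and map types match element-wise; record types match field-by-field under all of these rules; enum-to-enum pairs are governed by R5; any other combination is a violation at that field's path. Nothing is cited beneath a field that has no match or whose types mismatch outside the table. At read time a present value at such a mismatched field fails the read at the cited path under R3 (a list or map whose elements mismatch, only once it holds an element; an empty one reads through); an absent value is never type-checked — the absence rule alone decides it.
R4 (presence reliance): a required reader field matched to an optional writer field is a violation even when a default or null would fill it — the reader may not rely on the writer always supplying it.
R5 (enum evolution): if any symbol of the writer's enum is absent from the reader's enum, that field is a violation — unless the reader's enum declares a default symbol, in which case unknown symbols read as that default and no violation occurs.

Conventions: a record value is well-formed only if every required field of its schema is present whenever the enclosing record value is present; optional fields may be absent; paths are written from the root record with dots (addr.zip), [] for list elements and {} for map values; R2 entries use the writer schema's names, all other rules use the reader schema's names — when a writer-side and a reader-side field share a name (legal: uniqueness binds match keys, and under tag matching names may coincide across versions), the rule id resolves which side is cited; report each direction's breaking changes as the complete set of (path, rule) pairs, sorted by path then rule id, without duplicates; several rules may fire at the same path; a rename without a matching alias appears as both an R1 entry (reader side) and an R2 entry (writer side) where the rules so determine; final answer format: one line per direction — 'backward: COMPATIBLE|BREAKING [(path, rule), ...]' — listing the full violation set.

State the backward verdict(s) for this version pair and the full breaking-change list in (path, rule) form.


backward: COMPATIBLE []

each type pair in Invoice: writer, then reader
backward on Invoice — v2 reading data written by v1:
  State -> State, writer optional: kind aligns to kind
  list<float64> -> list<float64>, writer required: scores aligns to scores
  Meta -> Meta, writer optional: audit aligns to audit
  bytes -> bytes, writer optional: checksum aligns to checksum
  int32 -> int32, writer required: id aligns to id
  string -> string, writer optional: email aligns to email
  audit.signature: no writer-side match
  int32 -> int32, writer optional: audit.attempts aligns to audit.attempts
  int32 -> int32, writer required: audit.duration aligns to audit.duration
  => backward verdict for Invoice: COMPATIBLE, no violations
checking off the Invoice differences that do not matter here:
  field id in record Invoice: required changed to optional -> its effect on Invoice is confined to the forward direction, not asked
  added field signature to record Meta: optional bytes, tag 34 (in v2 it sits immediately before attempts) -> its effect on Invoice is confined to the forward direction, not asked


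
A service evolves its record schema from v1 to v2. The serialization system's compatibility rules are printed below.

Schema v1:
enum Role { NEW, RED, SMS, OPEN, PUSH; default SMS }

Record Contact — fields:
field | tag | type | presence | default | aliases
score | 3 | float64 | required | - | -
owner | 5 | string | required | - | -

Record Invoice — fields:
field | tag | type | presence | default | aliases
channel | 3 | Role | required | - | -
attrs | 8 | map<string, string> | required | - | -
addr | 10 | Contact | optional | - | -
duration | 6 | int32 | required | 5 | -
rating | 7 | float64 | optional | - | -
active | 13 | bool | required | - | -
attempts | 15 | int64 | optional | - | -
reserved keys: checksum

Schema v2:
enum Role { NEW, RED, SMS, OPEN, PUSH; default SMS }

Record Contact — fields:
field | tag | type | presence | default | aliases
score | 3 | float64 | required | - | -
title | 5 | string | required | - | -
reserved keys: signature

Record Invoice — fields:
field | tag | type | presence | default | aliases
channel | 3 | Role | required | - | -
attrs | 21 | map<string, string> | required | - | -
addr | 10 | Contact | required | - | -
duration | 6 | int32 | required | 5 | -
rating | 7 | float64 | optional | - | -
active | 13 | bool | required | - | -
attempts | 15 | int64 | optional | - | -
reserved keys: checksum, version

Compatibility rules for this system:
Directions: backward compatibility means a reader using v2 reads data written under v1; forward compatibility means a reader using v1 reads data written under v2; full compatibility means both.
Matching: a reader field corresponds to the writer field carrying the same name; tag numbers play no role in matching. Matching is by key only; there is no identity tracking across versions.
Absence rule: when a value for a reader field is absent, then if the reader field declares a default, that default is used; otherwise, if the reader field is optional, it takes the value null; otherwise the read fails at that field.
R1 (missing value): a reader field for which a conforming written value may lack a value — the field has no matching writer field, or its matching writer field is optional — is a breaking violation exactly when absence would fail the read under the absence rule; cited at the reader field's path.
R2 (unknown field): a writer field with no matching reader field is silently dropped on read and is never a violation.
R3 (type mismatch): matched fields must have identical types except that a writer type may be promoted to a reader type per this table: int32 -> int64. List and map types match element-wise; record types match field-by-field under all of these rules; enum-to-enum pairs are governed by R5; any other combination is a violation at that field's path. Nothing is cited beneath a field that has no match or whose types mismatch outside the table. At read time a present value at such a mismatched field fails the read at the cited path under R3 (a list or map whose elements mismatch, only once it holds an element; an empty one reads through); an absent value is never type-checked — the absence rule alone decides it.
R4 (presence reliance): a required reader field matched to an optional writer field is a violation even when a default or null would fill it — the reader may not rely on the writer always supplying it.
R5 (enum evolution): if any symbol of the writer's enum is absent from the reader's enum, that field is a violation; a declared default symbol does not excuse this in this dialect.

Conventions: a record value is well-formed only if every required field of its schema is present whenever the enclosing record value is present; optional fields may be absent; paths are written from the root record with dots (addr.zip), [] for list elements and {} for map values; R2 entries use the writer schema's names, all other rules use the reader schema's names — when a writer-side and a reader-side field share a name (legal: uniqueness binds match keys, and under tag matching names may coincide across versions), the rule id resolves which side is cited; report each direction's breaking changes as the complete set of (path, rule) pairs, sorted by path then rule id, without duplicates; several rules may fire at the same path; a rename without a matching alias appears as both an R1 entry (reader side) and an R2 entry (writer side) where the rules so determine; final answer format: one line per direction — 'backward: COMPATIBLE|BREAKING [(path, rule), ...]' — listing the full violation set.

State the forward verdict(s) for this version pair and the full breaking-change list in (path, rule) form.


the writer's type comes first in each Invoice pair
forward analysis of Invoice with v1 as reader and v2 as writer:
  channel: paired with writer channel (Role -> Role; writer required)
  attrs: paired with writer attrs (map<string, string> -> map<string, string>; writer required)
  addr: paired with writer addr (Contact -> Contact; writer required)
  duration: paired with writer duration (int32 -> int32; writer required)
  rating: paired with writer rating (float64 -> float64; writer optional)
  active: paired with writer active (bool -> bool; writer required)
  attempts: paired with writer attempts (int64 -> int64; writer optional)
  addr.score: paired with writer addr.score (float64 -> float64; writer required)
  addr.owner: no writer-side match
  writer addr.title: unknown to reader
  violation R1 at addr.owner
  => 1 violation(s): forward is BREAKING for Invoice
the rest of the Invoice diff is inert for this question:
  field attrs in record Invoice: tag 8 changed to 21 -> triggers nothing under Invoice's printed rules — same verdict
  field addr in record Invoice: optional changed to required -> its effect on Invoice is confined to the backward direction, not asked

forward: BREAKING [(addr.owner, R1)]


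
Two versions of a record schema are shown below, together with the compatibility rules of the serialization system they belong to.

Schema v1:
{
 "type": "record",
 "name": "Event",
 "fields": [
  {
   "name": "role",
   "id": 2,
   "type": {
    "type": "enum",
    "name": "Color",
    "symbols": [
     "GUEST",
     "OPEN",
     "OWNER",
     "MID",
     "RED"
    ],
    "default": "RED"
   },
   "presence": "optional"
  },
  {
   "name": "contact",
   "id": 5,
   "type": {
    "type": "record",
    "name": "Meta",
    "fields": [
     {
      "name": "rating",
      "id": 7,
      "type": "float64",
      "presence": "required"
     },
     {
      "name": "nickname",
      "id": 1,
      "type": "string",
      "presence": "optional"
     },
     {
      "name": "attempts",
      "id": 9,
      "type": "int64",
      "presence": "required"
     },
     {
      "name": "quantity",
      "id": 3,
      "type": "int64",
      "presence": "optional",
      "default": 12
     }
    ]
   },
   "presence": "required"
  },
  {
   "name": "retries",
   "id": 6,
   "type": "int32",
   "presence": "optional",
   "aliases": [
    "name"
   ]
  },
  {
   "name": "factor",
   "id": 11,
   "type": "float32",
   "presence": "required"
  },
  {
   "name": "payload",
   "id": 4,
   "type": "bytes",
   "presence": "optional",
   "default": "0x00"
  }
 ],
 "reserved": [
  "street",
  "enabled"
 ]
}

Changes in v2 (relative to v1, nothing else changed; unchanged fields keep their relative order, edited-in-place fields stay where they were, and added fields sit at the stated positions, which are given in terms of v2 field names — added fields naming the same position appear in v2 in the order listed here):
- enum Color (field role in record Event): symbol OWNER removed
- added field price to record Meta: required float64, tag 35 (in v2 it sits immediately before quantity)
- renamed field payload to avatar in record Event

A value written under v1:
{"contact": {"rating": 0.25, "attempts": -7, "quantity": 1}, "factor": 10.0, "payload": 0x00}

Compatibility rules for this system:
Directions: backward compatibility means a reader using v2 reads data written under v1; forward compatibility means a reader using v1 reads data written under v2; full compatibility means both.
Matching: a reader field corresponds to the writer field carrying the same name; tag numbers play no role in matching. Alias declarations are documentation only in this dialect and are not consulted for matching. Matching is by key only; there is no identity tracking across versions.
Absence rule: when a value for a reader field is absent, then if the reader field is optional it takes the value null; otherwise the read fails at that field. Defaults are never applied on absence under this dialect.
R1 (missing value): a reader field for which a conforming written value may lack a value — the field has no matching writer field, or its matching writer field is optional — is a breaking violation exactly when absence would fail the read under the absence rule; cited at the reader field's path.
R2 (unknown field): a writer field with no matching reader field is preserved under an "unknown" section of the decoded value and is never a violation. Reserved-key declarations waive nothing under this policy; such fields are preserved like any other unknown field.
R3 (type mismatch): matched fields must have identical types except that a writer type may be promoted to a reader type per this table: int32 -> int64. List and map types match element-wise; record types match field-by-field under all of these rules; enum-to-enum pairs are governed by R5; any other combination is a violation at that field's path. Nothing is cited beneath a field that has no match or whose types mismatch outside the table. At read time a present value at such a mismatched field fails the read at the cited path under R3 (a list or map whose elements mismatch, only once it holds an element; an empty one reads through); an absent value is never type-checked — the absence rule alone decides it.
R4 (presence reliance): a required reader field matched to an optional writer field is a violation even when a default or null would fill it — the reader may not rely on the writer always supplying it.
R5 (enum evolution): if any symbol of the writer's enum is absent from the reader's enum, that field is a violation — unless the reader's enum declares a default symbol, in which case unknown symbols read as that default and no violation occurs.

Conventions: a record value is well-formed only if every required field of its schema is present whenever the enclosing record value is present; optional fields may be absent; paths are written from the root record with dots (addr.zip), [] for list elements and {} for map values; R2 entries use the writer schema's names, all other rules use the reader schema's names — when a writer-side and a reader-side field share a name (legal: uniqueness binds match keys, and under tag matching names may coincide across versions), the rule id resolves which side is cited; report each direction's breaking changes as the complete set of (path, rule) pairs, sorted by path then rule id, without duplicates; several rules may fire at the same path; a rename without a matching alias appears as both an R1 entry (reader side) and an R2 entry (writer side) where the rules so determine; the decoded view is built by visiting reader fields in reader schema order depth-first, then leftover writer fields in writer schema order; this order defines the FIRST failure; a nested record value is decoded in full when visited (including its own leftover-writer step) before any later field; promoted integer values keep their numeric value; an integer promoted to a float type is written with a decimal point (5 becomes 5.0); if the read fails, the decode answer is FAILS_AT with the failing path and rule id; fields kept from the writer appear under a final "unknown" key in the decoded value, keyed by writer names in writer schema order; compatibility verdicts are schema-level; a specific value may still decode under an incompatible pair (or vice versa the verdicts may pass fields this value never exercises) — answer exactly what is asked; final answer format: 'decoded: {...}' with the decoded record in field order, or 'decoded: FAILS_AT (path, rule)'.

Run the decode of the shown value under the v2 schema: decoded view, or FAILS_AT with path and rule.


arrows below run writer -> reader for Event
migrating the Event value to v2:
  role := null (absent, optional -> null)
  contact.rating := 0.25
  contact.nickname := null (absent, optional -> null)
  contact.attempts := -7
  read fails at contact.price under R1 (no fill)
  => FAILS_AT (contact.price, R1)
checking off the Event differences that do not matter here:
  enum Color (field role in record Event): symbol OWNER removed -> no rule fires on it and the decoded Event view is identical with or without it
  renamed field payload to avatar in record Event -> no rule fires on it and the decoded Event view is identical with or without it

decoded: FAILS_AT (contact.price, R1)
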